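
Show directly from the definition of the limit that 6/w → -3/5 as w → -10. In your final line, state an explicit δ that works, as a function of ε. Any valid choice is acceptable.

Fix ε > 0. We seek δ > 0 such that 0 < |w + 10| < δ implies |6/w + 3/5| < ε.
|6/w + 3/5| = 6·|-10 − w|/(10·|w|) = 6|w + 10|/(10|w|).
Require δ ≤ 5 so that |w| > 10 − 5 = 5, hence 10|w| > 50.
Then |6/w + 3/5| < 6|w + 10|/50, which is < ε when |w + 10| < (25/3)ε.
Take δ = min(5, (25/3)ε). Then 0 < |w + 10| < δ gives both |w + 10| < 5 and |w + 10| < (25/3)ε, so |6/w + 3/5| < ε.

δ = min(5, (25/3)ε)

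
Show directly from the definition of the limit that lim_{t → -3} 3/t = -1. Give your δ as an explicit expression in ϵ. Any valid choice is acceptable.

δ = min(3/2, (3/2)ϵ)

Let ϵ > 0 be given. We seek δ > 0 such that 0 < |t + 3| < δ implies |3/t + 1| < ϵ.
|3/t + 1| = 3·|-3 − t|/(3·|t|) = 3|t + 3|/(3|t|).
Restrict δ ≤ 3/2. Then |t + 3| < 3/2 gives |t| > 3/2, so 3|t| > 9/2.
Then |3/t + 1| < 3|t + 3|/(9/2), which is < ϵ when |t + 3| < (3/2)ϵ.
Take δ = min(3/2, (3/2)ϵ). Then 0 < |t + 3| < δ gives both |t + 3| < 3/2 and |t + 3| < (3/2)ϵ, so |3/t + 1| < ϵ.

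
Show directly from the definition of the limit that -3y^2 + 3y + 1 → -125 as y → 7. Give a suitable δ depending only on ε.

δ = min(1, ε/42)

Let ε > 0. We want δ > 0 such that 0 < |y − 7| < δ implies |(-3y^2 + 3y + 1) + 125| < ε.
(-3y^2 + 3y + 1) + 125 = -3y^2 + 3y + 126 = (y − 7)(-3y - 18).
So |(-3y^2 + 3y + 1) + 125| = |y − 7|·|-3y - 18|.
Require δ ≤ 1. Then |y − 7| < 1 gives |y| < 8, and by the triangle inequality |-3y - 18| ≤ 3·8 + 18 = 42.
Hence |(-3y^2 + 3y + 1) + 125| ≤ 42|y − 7| < ε provided |y − 7| < ε/42.
Choosing δ = min(1, ε/42) ensures both conditions, hence |(-3y^2 + 3y + 1) + 125| < ε.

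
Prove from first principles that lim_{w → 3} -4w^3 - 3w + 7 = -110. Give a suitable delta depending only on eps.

delta = min(1, eps/151)

Let eps > 0. We want delta > 0 such that 0 < |w − 3| < delta implies |(-4w^3 - 3w + 7) + 110| < eps.
(-4w^3 - 3w + 7) + 110 = -4w^3 - 3w + 117 = (w − 3)(-4w^2 - 12w - 39).
So |(-4w^3 - 3w + 7) + 110| = |w − 3|·|-4w^2 - 12w - 39|.
Assume first that |w − 3| < 1, so |w| < 4. Then |-4w^2 - 12w - 39| ≤ 4·4^2 + 12·4 + 39 = 151.
Hence |(-4w^3 - 3w + 7) + 110| ≤ 151|w − 3| < eps provided |w − 3| < eps/151.
Take delta = min(1, eps/151). Then 0 < |w − 3| < delta gives both |w − 3| < 1 and |w − 3| < eps/151, so |(-4w^3 - 3w + 7) + 110| < eps.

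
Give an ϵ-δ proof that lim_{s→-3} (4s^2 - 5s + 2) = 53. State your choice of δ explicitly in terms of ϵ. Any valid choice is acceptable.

δ = min(2, ϵ/37)

Let ϵ > 0 be given. We want δ > 0 such that 0 < |s + 3| < δ implies |(4s^2 - 5s + 2) − 53| < ϵ.
(4s^2 - 5s + 2) − 53 = 4s^2 - 5s - 51 = (s + 3)(4s - 17).
So |(4s^2 - 5s + 2) − 53| = |s + 3|·|4s - 17|.
Require δ ≤ 2. Then |s + 3| < 2 gives |s| < 5, and by the triangle inequality |4s - 17| ≤ 4·5 + 17 = 37.
Hence |(4s^2 - 5s + 2) − 53| ≤ 37|s + 3| < ϵ provided |s + 3| < ϵ/37.
Take δ = min(2, ϵ/37). Then 0 < |s + 3| < δ gives both |s + 3| < 2 and |s + 3| < ϵ/37, so |(4s^2 - 5s + 2) − 53| < ϵ.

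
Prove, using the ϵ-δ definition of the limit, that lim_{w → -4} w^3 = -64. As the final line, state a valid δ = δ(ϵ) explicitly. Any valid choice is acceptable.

δ = min(1, ϵ/61)

Let ϵ > 0 be given. We seek δ > 0 with 0 < |w + 4| < δ ⇒ |w^3 + 64| < ϵ.
Factor: w^3 + 64 = (w + 4)(w^2 - 4w + 16), so |w^3 + 64| = |w + 4|·|w^2 - 4w + 16|.
Impose δ ≤ 1 so that |w| < 5; then |w^2 - 4w + 16| ≤ 61.
Hence |w^3 + 64| ≤ 61|w + 4|, which is < ϵ once |w + 4| < ϵ/61.
Take δ = min(1, ϵ/61). If 0 < |w + 4| < δ then both bounds hold and |w^3 + 64| ≤ 61|w + 4| < 61·(ϵ/61) = ϵ.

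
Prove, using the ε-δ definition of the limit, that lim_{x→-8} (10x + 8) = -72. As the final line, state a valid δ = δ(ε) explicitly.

δ = ε/10

Fix ε > 0. We need δ > 0 so that 0 < |x + 8| < δ implies |(10x + 8) + 72| < ε.
Since (10x + 8) + 72 = 10(x + 8), we have |(10x + 8) + 72| = 10|x + 8|.
So 10|x + 8| < ε exactly when |x + 8| < ε/10.
Take δ = ε/10. If 0 < |x + 8| < δ then |(10x + 8) + 72| = 10|x + 8| < 10·(ε/10) = ε.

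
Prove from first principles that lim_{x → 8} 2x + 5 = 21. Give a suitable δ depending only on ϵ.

δ = ϵ/2

Fix ϵ > 0. We need δ > 0 so that 0 < |x − 8| < δ implies |(2x + 5) − 21| < ϵ.
Since (2x + 5) − 21 = 2(x − 8), we have |(2x + 5) − 21| = 2|x − 8|.
Thus it suffices that |x − 8| < ϵ/2.
Take δ = ϵ/2. If 0 < |x − 8| < δ then |(2x + 5) − 21| = 2|x − 8| < 2·(ϵ/2) = ϵ.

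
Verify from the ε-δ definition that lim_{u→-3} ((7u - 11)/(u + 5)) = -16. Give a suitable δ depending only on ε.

δ = min(1, (1/23)ε)

Let ε > 0 be given. We want δ > 0 with 0 < |u + 3| < δ ⇒ |(7u - 11)/(u + 5) + 16| < ε.
Combining over a common denominator, (7u - 11)/(u + 5) + 16 = [(7u - 11)·2 − (-32)·(u + 5)] / [2·(u + 5)] = 46(u + 3) / (2(u + 5)).
So |(7u - 11)/(u + 5) + 16| = 46|u + 3| / (2·|u + 5|).
Require δ ≤ 1, so |u + 5| ≥ |2| − |u + 3| > 2 − 1 = 1.
Hence |(7u - 11)/(u + 5) + 16| < 46|u + 3|/(2·1) = 23|u + 3|, which is < ε once |u + 3| < (1/23)ε.
Take δ = min(1, (1/23)ε). Then 0 < |u + 3| < δ forces both bounds, so |(7u - 11)/(u + 5) + 16| < ε.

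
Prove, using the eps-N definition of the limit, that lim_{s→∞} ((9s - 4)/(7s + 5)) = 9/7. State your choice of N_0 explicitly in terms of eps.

Let eps > 0 be given. We seek N_0 > 0 such that s > N_0 implies |(9s - 4)/(7s + 5) − (9/7)| < eps.
(9s - 4)/(7s + 5) − (9/7) = (7(9s - 4) − 9(7s + 5)) / (7(7s + 5)) = -73/(7(7s + 5)).
For s > 0 we have 7s + 5 > 7s, so |(9s - 4)/(7s + 5) − (9/7)| = 73/(7(7s + 5)) < 73/(7·7s) = (73/49)/s.
Thus |(9s - 4)/(7s + 5) − (9/7)| < eps whenever s > (73/49)/eps.
Take N_0 = (73/49)/eps. If s > N_0 then |(9s - 4)/(7s + 5) − (9/7)| < (73/49)/s < eps.

N_0 = (73/49)/eps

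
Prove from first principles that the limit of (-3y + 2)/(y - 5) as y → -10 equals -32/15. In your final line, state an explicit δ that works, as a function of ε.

Let ε > 0 be given. We want δ > 0 with 0 < |y + 10| < δ ⇒ |(-3y + 2)/(y - 5) + 32/15| < ε.
Combining over a common denominator, (-3y + 2)/(y - 5) + 32/15 = [(-3y + 2)·(-15) − 32·(y - 5)] / [(-15)·(y - 5)] = 13(y + 10) / ((-15)(y - 5)).
So |(-3y + 2)/(y - 5) + 32/15| = 13|y + 10| / (15·|y − 5|).
Require δ ≤ 15/2, so |y − 5| ≥ |-15| − |y + 10| > 15 − 15/2 = 15/2.
Hence |(-3y + 2)/(y - 5) + 32/15| < 13|y + 10|/(15·(15/2)) = (26/225)|y + 10|, which is < ε once |y + 10| < (225/26)ε.
Take δ = min(15/2, (225/26)ε). Then 0 < |y + 10| < δ forces both bounds, so |(-3y + 2)/(y - 5) + 32/15| < ε.

δ = min(15/2, (225/26)ε)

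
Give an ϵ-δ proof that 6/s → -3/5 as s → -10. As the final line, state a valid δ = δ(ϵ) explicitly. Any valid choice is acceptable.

Fix ϵ > 0. We seek δ > 0 such that 0 < |s + 10| < δ implies |6/s + 3/5| < ϵ.
|6/s + 3/5| = 6·|-10 − s|/(10·|s|) = 6|s + 10|/(10|s|).
Restrict δ ≤ 5. Then |s + 10| < 5 gives |s| > 5, so 10|s| > 50.
Then |6/s + 3/5| < 6|s + 10|/50, which is < ϵ when |s + 10| < (25/3)ϵ.
Take δ = min(5, (25/3)ϵ). Then 0 < |s + 10| < δ gives both |s + 10| < 5 and |s + 10| < (25/3)ϵ, so |6/s + 3/5| < ϵ.

δ = min(5, (25/3)ϵ)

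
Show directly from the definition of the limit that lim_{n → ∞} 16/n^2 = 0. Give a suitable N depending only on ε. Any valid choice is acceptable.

N = (16/ε)^{1/2}

Fix ε > 0. For n ≥ 1, |16/n^2 − 0| = 16/n^2.
16/n^2 < ε ⇔ n^2 > 16/ε ⇔ n > (16/ε)^{1/2}.
Take N = (16/ε)^{1/2}. Then n > N implies 16/n^2 < ε.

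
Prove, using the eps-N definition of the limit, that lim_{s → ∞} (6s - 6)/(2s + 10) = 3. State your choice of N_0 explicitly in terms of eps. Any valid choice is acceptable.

N_0 = 18/eps

Suppose eps > 0. We seek N_0 > 0 such that s > N_0 implies |(6s - 6)/(2s + 10) − 3| < eps.
(6s - 6)/(2s + 10) − 3 = (2(6s - 6) − 6(2s + 10)) / (2(2s + 10)) = -72/(2(2s + 10)).
For s > 0 we have 2s + 10 > 2s, so |(6s - 6)/(2s + 10) − 3| = 72/(2(2s + 10)) < 72/(2·2s) = 18/s.
Thus |(6s - 6)/(2s + 10) − 3| < eps whenever s > 18/eps.
Take N_0 = 18/eps. If s > N_0 then |(6s - 6)/(2s + 10) − 3| < 18/s < eps.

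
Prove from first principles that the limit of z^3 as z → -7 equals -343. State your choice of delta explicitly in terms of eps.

delta = min(1, eps/169)

Suppose eps > 0. We seek delta > 0 with 0 < |z + 7| < delta ⇒ |z^3 + 343| < eps.
Factor: z^3 + 343 = (z + 7)(z^2 - 7z + 49), so |z^3 + 343| = |z + 7|·|z^2 - 7z + 49|.
Impose delta ≤ 1 so that |z| < 8; then |z^2 - 7z + 49| ≤ 169.
Hence |z^3 + 343| ≤ 169|z + 7|, which is < eps once |z + 7| < eps/169.
Take delta = min(1, eps/169). If 0 < |z + 7| < delta then both bounds hold and |z^3 + 343| ≤ 169|z + 7| < 169·(eps/169) = eps.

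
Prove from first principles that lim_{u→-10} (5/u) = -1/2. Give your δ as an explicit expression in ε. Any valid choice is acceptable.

Let ε > 0. We seek δ > 0 such that 0 < |u + 10| < δ implies |5/u + 1/2| < ε.
|5/u + 1/2| = 5·|-10 − u|/(10·|u|) = 5|u + 10|/(10|u|).
Restrict δ ≤ 5. Then |u + 10| < 5 gives |u| > 5, so 10|u| > 50.
Then |5/u + 1/2| < 5|u + 10|/50, which is < ε when |u + 10| < 10ε.
Take δ = min(5, 10ε). Then 0 < |u + 10| < δ gives both |u + 10| < 5 and |u + 10| < 10ε, so |5/u + 1/2| < ε.

δ = min(5, 10ε)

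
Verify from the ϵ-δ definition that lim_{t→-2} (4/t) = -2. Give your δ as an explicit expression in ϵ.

δ = min(1, (1/2)ϵ)

Suppose ϵ > 0. We seek δ > 0 such that 0 < |t + 2| < δ implies |4/t + 2| < ϵ.
|4/t + 2| = 4·|-2 − t|/(2·|t|) = 4|t + 2|/(2|t|).
Restrict δ ≤ 1. Then |t + 2| < 1 gives |t| > 1, so 2|t| > 2.
Then |4/t + 2| < 4|t + 2|/2, which is < ϵ when |t + 2| < (1/2)ϵ.
Take δ = min(1, (1/2)ϵ). Then 0 < |t + 2| < δ gives both |t + 2| < 1 and |t + 2| < (1/2)ϵ, so |4/t + 2| < ϵ.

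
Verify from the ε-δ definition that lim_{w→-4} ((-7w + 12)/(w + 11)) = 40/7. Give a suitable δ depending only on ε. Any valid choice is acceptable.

δ = min(7/2, (49/178)ε)

Fix ε > 0. We want δ > 0 with 0 < |w + 4| < δ ⇒ |(-7w + 12)/(w + 11) − (40/7)| < ε.
Combining over a common denominator, (-7w + 12)/(w + 11) − (40/7) = [(-7w + 12)·7 − 40·(w + 11)] / [7·(w + 11)] = -89(w + 4) / (7(w + 11)).
So |(-7w + 12)/(w + 11) − (40/7)| = 89|w + 4| / (7·|w + 11|).
Require δ ≤ 7/2, so |w + 11| ≥ |7| − |w + 4| > 7 − 7/2 = 7/2.
Hence |(-7w + 12)/(w + 11) − (40/7)| < 89|w + 4|/(7·(7/2)) = (178/49)|w + 4|, which is < ε once |w + 4| < (49/178)ε.
Take δ = min(7/2, (49/178)ε). Then 0 < |w + 4| < δ forces both bounds, so |(-7w + 12)/(w + 11) − (40/7)| < ε.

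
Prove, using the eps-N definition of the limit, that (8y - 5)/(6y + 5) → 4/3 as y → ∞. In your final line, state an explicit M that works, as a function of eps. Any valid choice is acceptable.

Suppose eps > 0. We seek M > 0 such that y > M implies |(8y - 5)/(6y + 5) − (4/3)| < eps.
(8y - 5)/(6y + 5) − (4/3) = (6(8y - 5) − 8(6y + 5)) / (6(6y + 5)) = -70/(6(6y + 5)).
For y > 0 we have 6y + 5 > 6y, so |(8y - 5)/(6y + 5) − (4/3)| = 70/(6(6y + 5)) < 70/(6·6y) = (35/18)/y.
Thus |(8y - 5)/(6y + 5) − (4/3)| < eps whenever y > (35/18)/eps.
Take M = (35/18)/eps. If y > M then |(8y - 5)/(6y + 5) − (4/3)| < (35/18)/y < eps.

M = (35/18)/eps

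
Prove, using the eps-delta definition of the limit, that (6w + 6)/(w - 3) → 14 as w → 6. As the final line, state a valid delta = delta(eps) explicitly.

Suppose eps > 0. We want delta > 0 with 0 < |w − 6| < delta ⇒ |(6w + 6)/(w - 3) − 14| < eps.
Combining over a common denominator, (6w + 6)/(w - 3) − 14 = [(6w + 6)·3 − 42·(w - 3)] / [3·(w - 3)] = -24(w − 6) / (3(w - 3)).
So |(6w + 6)/(w - 3) − 14| = 24|w − 6| / (3·|w − 3|).
Require delta ≤ 3/2, so |w − 3| ≥ |3| − |w − 6| > 3 − 3/2 = 3/2.
Hence |(6w + 6)/(w - 3) − 14| < 24|w − 6|/(3·(3/2)) = (16/3)|w − 6|, which is < eps once |w − 6| < (3/16)eps.
Take delta = min(3/2, (3/16)eps). Then 0 < |w − 6| < delta forces both bounds, so |(6w + 6)/(w - 3) − 14| < eps.

delta = min(3/2, (3/16)eps)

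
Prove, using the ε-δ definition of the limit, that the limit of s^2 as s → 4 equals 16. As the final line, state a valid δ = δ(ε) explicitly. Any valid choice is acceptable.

Let ε > 0. We seek δ > 0 with 0 < |s − 4| < δ ⇒ |s^2 − 16| < ε.
Factor: s^2 − 16 = (s − 4)(s + 4), so |s^2 − 16| = |s − 4|·|s + 4|.
Restrict δ ≤ 2. Then |s − 4| < 2 gives |s| < 6, so by the triangle inequality |s + 4| ≤ 6 + 4 = 10.
Hence |s^2 − 16| ≤ 10|s − 4|, which is < ε once |s − 4| < ε/10.
Take δ = min(2, ε/10). If 0 < |s − 4| < δ then both bounds hold and |s^2 − 16| ≤ 10|s − 4| < 10·(ε/10) = ε.

δ = min(2, ε/10)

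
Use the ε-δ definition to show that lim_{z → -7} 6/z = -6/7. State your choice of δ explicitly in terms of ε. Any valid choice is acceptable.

Fix ε > 0. We seek δ > 0 such that 0 < |z + 7| < δ implies |6/z + 6/7| < ε.
|6/z + 6/7| = 6·|-7 − z|/(7·|z|) = 6|z + 7|/(7|z|).
Restrict δ ≤ 7/2. Then |z + 7| < 7/2 gives |z| > 7/2, so 7|z| > 49/2.
Then |6/z + 6/7| < 6|z + 7|/(49/2), which is < ε when |z + 7| < (49/12)ε.
Take δ = min(7/2, (49/12)ε). Then 0 < |z + 7| < δ gives both |z + 7| < 7/2 and |z + 7| < (49/12)ε, so |6/z + 6/7| < ε.

δ = min(7/2, (49/12)ε)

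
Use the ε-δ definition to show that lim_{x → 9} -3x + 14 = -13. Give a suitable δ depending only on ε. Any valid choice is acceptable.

Fix ε > 0. We need δ > 0 so that 0 < |x − 9| < δ implies |(-3x + 14) + 13| < ε.
Since (-3x + 14) + 13 = -3(x − 9), we have |(-3x + 14) + 13| = 3|x − 9|.
So 3|x − 9| < ε exactly when |x − 9| < ε/3.
Choosing δ = ε/3 gives |(-3x + 14) + 13| = 3|x − 9| < ε whenever |x − 9| < δ.

δ = ε/3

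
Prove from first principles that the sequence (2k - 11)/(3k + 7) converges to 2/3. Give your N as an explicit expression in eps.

Let eps > 0. For k ≥ 1, |(2k - 11)/(3k + 7) − (2/3)| = |-47|/(3(3k + 7)) = 47/(3(3k + 7)).
Since 3k + 7 ≥ 3k for k ≥ 1, this is ≤ 47/(3·3k) = (47/9)/k.
So |(2k - 11)/(3k + 7) − (2/3)| < eps whenever k > (47/9)/eps.
Take N = (47/9)/eps. If k > N then |(2k - 11)/(3k + 7) − (2/3)| ≤ (47/9)/k < eps.

N = (47/9)/eps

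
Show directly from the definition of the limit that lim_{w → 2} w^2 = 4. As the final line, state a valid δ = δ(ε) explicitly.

δ = min(2, ε/6)

Let ε > 0. We seek δ > 0 with 0 < |w − 2| < δ ⇒ |w^2 − 4| < ε.
Factor: w^2 − 4 = (w − 2)(w + 2), so |w^2 − 4| = |w − 2|·|w + 2|.
Impose δ ≤ 2 so that |w| < 4; then |w + 2| ≤ 6.
Hence |w^2 − 4| ≤ 6|w − 2|, which is < ε once |w − 2| < ε/6.
Take δ = min(2, ε/6). If 0 < |w − 2| < δ then both bounds hold and |w^2 − 4| ≤ 6|w − 2| < 6·(ε/6) = ε.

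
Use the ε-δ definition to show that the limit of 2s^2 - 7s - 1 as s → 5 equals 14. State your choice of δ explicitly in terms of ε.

δ = min(2, ε/17)

Suppose ε > 0. We want δ > 0 such that 0 < |s − 5| < δ implies |(2s^2 - 7s - 1) − 14| < ε.
(2s^2 - 7s - 1) − 14 = 2s^2 - 7s - 15 = (s − 5)(2s + 3).
So |(2s^2 - 7s - 1) − 14| = |s − 5|·|2s + 3|.
Assume first that |s − 5| < 2, so |s| < 7. Then |2s + 3| ≤ 2·7 + 3 = 17.
Hence |(2s^2 - 7s - 1) − 14| ≤ 17|s − 5| < ε provided |s − 5| < ε/17.
Choosing δ = min(2, ε/17) ensures both conditions, hence |(2s^2 - 7s - 1) − 14| < ε.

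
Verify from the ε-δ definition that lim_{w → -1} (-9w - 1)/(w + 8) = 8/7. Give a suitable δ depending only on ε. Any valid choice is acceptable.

δ = min(7/2, (49/142)ε)

Fix ε > 0. We want δ > 0 with 0 < |w + 1| < δ ⇒ |(-9w - 1)/(w + 8) − (8/7)| < ε.
Combining over a common denominator, (-9w - 1)/(w + 8) − (8/7) = [(-9w - 1)·7 − 8·(w + 8)] / [7·(w + 8)] = -71(w + 1) / (7(w + 8)).
So |(-9w - 1)/(w + 8) − (8/7)| = 71|w + 1| / (7·|w + 8|).
Require δ ≤ 7/2, so |w + 8| ≥ |7| − |w + 1| > 7 − 7/2 = 7/2.
Hence |(-9w - 1)/(w + 8) − (8/7)| < 71|w + 1|/(7·(7/2)) = (142/49)|w + 1|, which is < ε once |w + 1| < (49/142)ε.
Take δ = min(7/2, (49/142)ε). Then 0 < |w + 1| < δ forces both bounds, so |(-9w - 1)/(w + 8) − (8/7)| < ε.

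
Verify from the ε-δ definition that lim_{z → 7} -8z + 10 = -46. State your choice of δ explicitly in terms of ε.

δ = ε/8

Suppose ε > 0. We need δ > 0 so that 0 < |z − 7| < δ implies |(-8z + 10) + 46| < ε.
Since (-8z + 10) + 46 = -8(z − 7), we have |(-8z + 10) + 46| = 8|z − 7|.
So 8|z − 7| < ε exactly when |z − 7| < ε/8.
Choosing δ = ε/8 gives |(-8z + 10) + 46| = 8|z − 7| < ε whenever |z − 7| < δ.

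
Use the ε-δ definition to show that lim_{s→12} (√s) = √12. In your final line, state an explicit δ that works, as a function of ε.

Suppose ε > 0. We want δ > 0 such that 0 < |s − 12| < δ implies |√s − √12| < ε.
Multiplying by the conjugate, |√s − √12| = |s − 12|/(√s + √12).
Restrict δ ≤ 12 so that |s − 12| < 12 forces s > 0, and then √s + √12 > √12.
Hence |√s − √12| < |s − 12|/√12, which is < ε once |s − 12| < √12·ε.
Take δ = min(12, √12·ε). If 0 < |s − 12| < δ then s > 0 and |√s − √12| < |s − 12|/√12 < ε.

δ = min(12, √12·ε)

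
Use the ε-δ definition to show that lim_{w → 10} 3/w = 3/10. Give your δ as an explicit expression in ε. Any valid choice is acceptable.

Let ε > 0 be given. We seek δ > 0 such that 0 < |w − 10| < δ implies |3/w − (3/10)| < ε.
|3/w − (3/10)| = 3·|10 − w|/(10·|w|) = 3|w − 10|/(10|w|).
Require δ ≤ 5 so that |w| > 10 − 5 = 5, hence 10|w| > 50.
Then |3/w − (3/10)| < 3|w − 10|/50, which is < ε when |w − 10| < (50/3)ε.
Take δ = min(5, (50/3)ε). Then 0 < |w − 10| < δ gives both |w − 10| < 5 and |w − 10| < (50/3)ε, so |3/w − (3/10)| < ε.

δ = min(5, (50/3)ε)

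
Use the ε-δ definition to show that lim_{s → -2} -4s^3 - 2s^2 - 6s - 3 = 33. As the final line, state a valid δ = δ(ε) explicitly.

Let ε > 0. We want δ > 0 such that 0 < |s + 2| < δ implies |(-4s^3 - 2s^2 - 6s - 3) − 33| < ε.
(-4s^3 - 2s^2 - 6s - 3) − 33 = -4s^3 - 2s^2 - 6s - 36 = (s + 2)(-4s^2 + 6s - 18).
So |(-4s^3 - 2s^2 - 6s - 3) − 33| = |s + 2|·|-4s^2 + 6s - 18|.
Assume first that |s + 2| < 1, so |s| < 3. Then |-4s^2 + 6s - 18| ≤ 4·3^2 + 6·3 + 18 = 72.
Hence |(-4s^3 - 2s^2 - 6s - 3) − 33| ≤ 72|s + 2| < ε provided |s + 2| < ε/72.
Take δ = min(1, ε/72). Then 0 < |s + 2| < δ gives both |s + 2| < 1 and |s + 2| < ε/72, so |(-4s^3 - 2s^2 - 6s - 3) − 33| < ε.

δ = min(1, ε/72)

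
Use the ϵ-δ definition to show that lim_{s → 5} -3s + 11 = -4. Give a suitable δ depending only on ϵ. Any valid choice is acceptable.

Let ϵ > 0. We need δ > 0 so that 0 < |s − 5| < δ implies |(-3s + 11) + 4| < ϵ.
|(-3s + 11) + 4| = |-3s + 15| = 3|s − 5|.
Thus it suffices that |s − 5| < ϵ/3.
Take δ = ϵ/3. If 0 < |s − 5| < δ then |(-3s + 11) + 4| = 3|s − 5| < 3·(ϵ/3) = ϵ.

δ = ϵ/3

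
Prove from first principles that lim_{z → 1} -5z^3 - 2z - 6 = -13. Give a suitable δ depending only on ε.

Suppose ε > 0. We want δ > 0 such that 0 < |z − 1| < δ implies |(-5z^3 - 2z - 6) + 13| < ε.
(-5z^3 - 2z - 6) + 13 = -5z^3 - 2z + 7 = (z − 1)(-5z^2 - 5z - 7).
So |(-5z^3 - 2z - 6) + 13| = |z − 1|·|-5z^2 - 5z - 7|.
Require δ ≤ 1. Then |z − 1| < 1 gives |z| < 2, and by the triangle inequality |-5z^2 - 5z - 7| ≤ 5·2^2 + 5·2 + 7 = 37.
Hence |(-5z^3 - 2z - 6) + 13| ≤ 37|z − 1| < ε provided |z − 1| < ε/37.
Take δ = min(1, ε/37). Then 0 < |z − 1| < δ gives both |z − 1| < 1 and |z − 1| < ε/37, so |(-5z^3 - 2z - 6) + 13| < ε.

δ = min(1, ε/37)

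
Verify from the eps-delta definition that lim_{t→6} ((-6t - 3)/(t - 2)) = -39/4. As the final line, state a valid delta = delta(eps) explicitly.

Let eps > 0 be given. We want delta > 0 with 0 < |t − 6| < delta ⇒ |(-6t - 3)/(t - 2) + 39/4| < eps.
Combining over a common denominator, (-6t - 3)/(t - 2) + 39/4 = [(-6t - 3)·4 − (-39)·(t - 2)] / [4·(t - 2)] = 15(t − 6) / (4(t - 2)).
So |(-6t - 3)/(t - 2) + 39/4| = 15|t − 6| / (4·|t − 2|).
Require delta ≤ 2, so |t − 2| ≥ |4| − |t − 6| > 4 − 2 = 2.
Hence |(-6t - 3)/(t - 2) + 39/4| < 15|t − 6|/(4·2) = (15/8)|t − 6|, which is < eps once |t − 6| < (8/15)eps.
Take delta = min(2, (8/15)eps). Then 0 < |t − 6| < delta forces both bounds, so |(-6t - 3)/(t - 2) + 39/4| < eps.

delta = min(2, (8/15)eps)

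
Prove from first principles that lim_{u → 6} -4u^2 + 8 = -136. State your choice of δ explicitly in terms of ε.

Let ε > 0 be given. We want δ > 0 such that 0 < |u − 6| < δ implies |(-4u^2 + 8) + 136| < ε.
(-4u^2 + 8) + 136 = -4u^2 + 144 = (u − 6)(-4u - 24).
So |(-4u^2 + 8) + 136| = |u − 6|·|-4u - 24|.
Require δ ≤ 1. Then |u − 6| < 1 gives |u| < 7, and by the triangle inequality |-4u - 24| ≤ 4·7 + 24 = 52.
Hence |(-4u^2 + 8) + 136| ≤ 52|u − 6| < ε provided |u − 6| < ε/52.
Take δ = min(1, ε/52). Then 0 < |u − 6| < δ gives both |u − 6| < 1 and |u − 6| < ε/52, so |(-4u^2 + 8) + 136| < ε.

δ = min(1, ε/52)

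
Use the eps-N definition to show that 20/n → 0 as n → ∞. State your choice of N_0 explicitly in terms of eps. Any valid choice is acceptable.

N_0 = 20/eps

Let eps > 0 be given. For n ≥ 1, |20/n − 0| = 20/(n) ≤ 20/n.
We need 20/n < eps, i.e. n > 20/eps.
Take N_0 = 20/eps. If n > N_0 then |20/n| ≤ 20/n < eps.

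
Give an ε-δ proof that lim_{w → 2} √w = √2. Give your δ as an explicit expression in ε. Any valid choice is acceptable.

Let ε > 0. We want δ > 0 such that 0 < |w − 2| < δ implies |√w − √2| < ε.
Multiplying by the conjugate, |√w − √2| = |w − 2|/(√w + √2).
Restrict δ ≤ 2 so that |w − 2| < 2 forces w > 0, and then √w + √2 > √2.
Hence |√w − √2| < |w − 2|/√2, which is < ε once |w − 2| < √2·ε.
Take δ = min(2, √2·ε). If 0 < |w − 2| < δ then w > 0 and |√w − √2| < |w − 2|/√2 < ε.

δ = min(2, √2·ε)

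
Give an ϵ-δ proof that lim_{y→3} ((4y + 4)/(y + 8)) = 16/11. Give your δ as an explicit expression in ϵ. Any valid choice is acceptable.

δ = min(11/2, (121/56)ϵ)

Let ϵ > 0 be given. We want δ > 0 with 0 < |y − 3| < δ ⇒ |(4y + 4)/(y + 8) − (16/11)| < ϵ.
Combining over a common denominator, (4y + 4)/(y + 8) − (16/11) = [(4y + 4)·11 − 16·(y + 8)] / [11·(y + 8)] = 28(y − 3) / (11(y + 8)).
So |(4y + 4)/(y + 8) − (16/11)| = 28|y − 3| / (11·|y + 8|).
Restrict δ ≤ 11/2. Then |y − 3| < 11/2 gives |y + 8| = |(y − 3) + 11| ≥ 11 − 11/2 = 11/2.
Hence |(4y + 4)/(y + 8) − (16/11)| < 28|y − 3|/(11·(11/2)) = (56/121)|y − 3|, which is < ϵ once |y − 3| < (121/56)ϵ.
Take δ = min(11/2, (121/56)ϵ). Then 0 < |y − 3| < δ forces both bounds, so |(4y + 4)/(y + 8) − (16/11)| < ϵ.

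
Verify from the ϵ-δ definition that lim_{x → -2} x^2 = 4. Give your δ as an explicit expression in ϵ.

δ = min(1, ϵ/5)

Suppose ϵ > 0. We seek δ > 0 with 0 < |x + 2| < δ ⇒ |x^2 − 4| < ϵ.
Factor: x^2 − 4 = (x + 2)(x - 2), so |x^2 − 4| = |x + 2|·|x - 2|.
Restrict δ ≤ 1. Then |x + 2| < 1 gives |x| < 3, so by the triangle inequality |x - 2| ≤ 3 + 2 = 5.
Hence |x^2 − 4| ≤ 5|x + 2|, which is < ϵ once |x + 2| < ϵ/5.
Take δ = min(1, ϵ/5). If 0 < |x + 2| < δ then both bounds hold and |x^2 − 4| ≤ 5|x + 2| < 5·(ϵ/5) = ϵ.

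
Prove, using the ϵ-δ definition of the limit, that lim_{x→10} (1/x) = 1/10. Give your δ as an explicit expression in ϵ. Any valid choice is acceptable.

δ = min(5, 50ϵ)

Suppose ϵ > 0. We seek δ > 0 such that 0 < |x − 10| < δ implies |1/x − (1/10)| < ϵ.
|1/x − (1/10)| = |10 − x|/(10·|x|) = |x − 10|/(10|x|).
Require δ ≤ 5 so that |x| > 10 − 5 = 5, hence 10|x| > 50.
Then |1/x − (1/10)| < |x − 10|/50, which is < ϵ when |x − 10| < 50ϵ.
Take δ = min(5, 50ϵ). Then 0 < |x − 10| < δ gives both |x − 10| < 5 and |x − 10| < 50ϵ, so |1/x − (1/10)| < ϵ.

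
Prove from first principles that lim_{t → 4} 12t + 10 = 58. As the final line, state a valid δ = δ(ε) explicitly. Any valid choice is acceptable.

δ = ε/12

Suppose ε > 0. We need δ > 0 so that 0 < |t − 4| < δ implies |(12t + 10) − 58| < ε.
Since (12t + 10) − 58 = 12(t − 4), we have |(12t + 10) − 58| = 12|t − 4|.
So 12|t − 4| < ε exactly when |t − 4| < ε/12.
Choosing δ = ε/12 gives |(12t + 10) − 58| = 12|t − 4| < ε whenever |t − 4| < δ.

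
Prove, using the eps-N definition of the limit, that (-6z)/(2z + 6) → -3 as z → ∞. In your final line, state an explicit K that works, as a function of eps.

Suppose eps > 0. We seek K > 0 such that z > K implies |(-6z)/(2z + 6) + 3| < eps.
(-6z)/(2z + 6) + 3 = (2(-6z) − (-6)(2z + 6)) / (2(2z + 6)) = 36/(2(2z + 6)).
For z > 0 we have 2z + 6 > 2z, so |(-6z)/(2z + 6) + 3| = 36/(2(2z + 6)) < 36/(2·2z) = 9/z.
Thus |(-6z)/(2z + 6) + 3| < eps whenever z > 9/eps.
Take K = 9/eps. If z > K then |(-6z)/(2z + 6) + 3| < 9/z < eps.

K = 9/eps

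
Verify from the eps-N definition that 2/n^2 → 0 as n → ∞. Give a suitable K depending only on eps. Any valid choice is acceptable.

K = (2/eps)^{1/2}

Let eps > 0 be given. For n ≥ 1, |2/n^2 − 0| = 2/n^2.
2/n^2 < eps ⇔ n^2 > 2/eps ⇔ n > (2/eps)^{1/2}.
Take K = (2/eps)^{1/2}. Then n > K implies 2/n^2 < eps.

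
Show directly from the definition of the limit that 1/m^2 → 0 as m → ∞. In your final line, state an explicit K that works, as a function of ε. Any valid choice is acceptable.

K = (1/ε)^{1/2}

Let ε > 0. For m ≥ 1, |1/m^2 − 0| = 1/m^2.
1/m^2 < ε ⇔ m^2 > 1/ε ⇔ m > (1/ε)^{1/2}.
Take K = (1/ε)^{1/2}. Then m > K implies 1/m^2 < ε.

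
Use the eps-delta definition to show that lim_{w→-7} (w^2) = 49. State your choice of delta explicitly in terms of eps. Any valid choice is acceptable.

Suppose eps > 0. We seek delta > 0 with 0 < |w + 7| < delta ⇒ |w^2 − 49| < eps.
Factor: w^2 − 49 = (w + 7)(w - 7), so |w^2 − 49| = |w + 7|·|w - 7|.
Restrict delta ≤ 2. Then |w + 7| < 2 gives |w| < 9, so by the triangle inequality |w - 7| ≤ 9 + 7 = 16.
Hence |w^2 − 49| ≤ 16|w + 7|, which is < eps once |w + 7| < eps/16.
Take delta = min(2, eps/16). If 0 < |w + 7| < delta then both bounds hold and |w^2 − 49| ≤ 16|w + 7| < 16·(eps/16) = eps.

delta = min(2, eps/16)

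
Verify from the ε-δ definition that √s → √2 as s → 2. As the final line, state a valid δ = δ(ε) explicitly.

Let ε > 0 be given. We want δ > 0 such that 0 < |s − 2| < δ implies |√s − √2| < ε.
Rationalise: √s − √2 = (s − 2)/(√s + √2), so |√s − √2| = |s − 2|/(√s + √2).
Restrict δ ≤ 2 so that |s − 2| < 2 forces s > 0, and then √s + √2 > √2.
Hence |√s − √2| < |s − 2|/√2, which is < ε once |s − 2| < √2·ε.
Take δ = min(2, √2·ε). If 0 < |s − 2| < δ then s > 0 and |√s − √2| < |s − 2|/√2 < ε.

δ = min(2, √2·ε)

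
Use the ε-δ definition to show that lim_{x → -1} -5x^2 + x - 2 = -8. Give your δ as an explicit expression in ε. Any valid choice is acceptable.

Fix ε > 0. We want δ > 0 such that 0 < |x + 1| < δ implies |(-5x^2 + x - 2) + 8| < ε.
(-5x^2 + x - 2) + 8 = -5x^2 + x + 6 = (x + 1)(-5x + 6).
So |(-5x^2 + x - 2) + 8| = |x + 1|·|-5x + 6|.
Assume first that |x + 1| < 2, so |x| < 3. Then |-5x + 6| ≤ 5·3 + 6 = 21.
Hence |(-5x^2 + x - 2) + 8| ≤ 21|x + 1| < ε provided |x + 1| < ε/21.
Take δ = min(2, ε/21). Then 0 < |x + 1| < δ gives both |x + 1| < 2 and |x + 1| < ε/21, so |(-5x^2 + x - 2) + 8| < ε.

δ = min(2, ε/21)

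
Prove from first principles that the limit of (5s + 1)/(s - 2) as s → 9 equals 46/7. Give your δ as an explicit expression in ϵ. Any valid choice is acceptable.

Let ϵ > 0 be given. We want δ > 0 with 0 < |s − 9| < δ ⇒ |(5s + 1)/(s - 2) − (46/7)| < ϵ.
Combining over a common denominator, (5s + 1)/(s - 2) − (46/7) = [(5s + 1)·7 − 46·(s - 2)] / [7·(s - 2)] = -11(s − 9) / (7(s - 2)).
So |(5s + 1)/(s - 2) − (46/7)| = 11|s − 9| / (7·|s − 2|).
Require δ ≤ 7/2, so |s − 2| ≥ |7| − |s − 9| > 7 − 7/2 = 7/2.
Hence |(5s + 1)/(s - 2) − (46/7)| < 11|s − 9|/(7·(7/2)) = (22/49)|s − 9|, which is < ϵ once |s − 9| < (49/22)ϵ.
Take δ = min(7/2, (49/22)ϵ). Then 0 < |s − 9| < δ forces both bounds, so |(5s + 1)/(s - 2) − (46/7)| < ϵ.

δ = min(7/2, (49/22)ϵ)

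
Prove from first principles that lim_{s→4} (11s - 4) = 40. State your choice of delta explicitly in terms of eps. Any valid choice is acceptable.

delta = eps/11

Suppose eps > 0. We need delta > 0 so that 0 < |s − 4| < delta implies |(11s - 4) − 40| < eps.
|(11s - 4) − 40| = |11s - 44| = 11|s − 4|.
Thus it suffices that |s − 4| < eps/11.
Choosing delta = eps/11 gives |(11s - 4) − 40| = 11|s − 4| < eps whenever |s − 4| < delta.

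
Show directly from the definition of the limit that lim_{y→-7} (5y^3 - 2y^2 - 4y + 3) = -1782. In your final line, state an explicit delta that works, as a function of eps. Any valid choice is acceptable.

delta = min(1, eps/871)

Fix eps > 0. We want delta > 0 such that 0 < |y + 7| < delta implies |(5y^3 - 2y^2 - 4y + 3) + 1782| < eps.
(5y^3 - 2y^2 - 4y + 3) + 1782 = 5y^3 - 2y^2 - 4y + 1785 = (y + 7)(5y^2 - 37y + 255).
So |(5y^3 - 2y^2 - 4y + 3) + 1782| = |y + 7|·|5y^2 - 37y + 255|.
Assume first that |y + 7| < 1, so |y| < 8. Then |5y^2 - 37y + 255| ≤ 5·8^2 + 37·8 + 255 = 871.
Hence |(5y^3 - 2y^2 - 4y + 3) + 1782| ≤ 871|y + 7| < eps provided |y + 7| < eps/871.
Take delta = min(1, eps/871). Then 0 < |y + 7| < delta gives both |y + 7| < 1 and |y + 7| < eps/871, so |(5y^3 - 2y^2 - 4y + 3) + 1782| < eps.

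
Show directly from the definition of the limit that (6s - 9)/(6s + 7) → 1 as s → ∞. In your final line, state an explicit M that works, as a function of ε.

Suppose ε > 0. We seek M > 0 such that s > M implies |(6s - 9)/(6s + 7) − 1| < ε.
(6s - 9)/(6s + 7) − 1 = (6(6s - 9) − 6(6s + 7)) / (6(6s + 7)) = -96/(6(6s + 7)).
For s > 0 we have 6s + 7 > 6s, so |(6s - 9)/(6s + 7) − 1| = 96/(6(6s + 7)) < 96/(6·6s) = (8/3)/s.
Thus |(6s - 9)/(6s + 7) − 1| < ε whenever s > (8/3)/ε.
Take M = (8/3)/ε. If s > M then |(6s - 9)/(6s + 7) − 1| < (8/3)/s < ε.

M = (8/3)/ε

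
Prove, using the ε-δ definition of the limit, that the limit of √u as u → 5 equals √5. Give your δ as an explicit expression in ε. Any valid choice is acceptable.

δ = min(5, √5·ε)

Let ε > 0. We want δ > 0 such that 0 < |u − 5| < δ implies |√u − √5| < ε.
Multiplying by the conjugate, |√u − √5| = |u − 5|/(√u + √5).
Restrict δ ≤ 5 so that |u − 5| < 5 forces u > 0, and then √u + √5 > √5.
Hence |√u − √5| < |u − 5|/√5, which is < ε once |u − 5| < √5·ε.
Take δ = min(5, √5·ε). If 0 < |u − 5| < δ then u > 0 and |√u − √5| < |u − 5|/√5 < ε.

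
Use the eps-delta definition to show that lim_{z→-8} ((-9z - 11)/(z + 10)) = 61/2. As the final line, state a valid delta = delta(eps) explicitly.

delta = min(1, (2/79)eps)

Suppose eps > 0. We want delta > 0 with 0 < |z + 8| < delta ⇒ |(-9z - 11)/(z + 10) − (61/2)| < eps.
Combining over a common denominator, (-9z - 11)/(z + 10) − (61/2) = [(-9z - 11)·2 − 61·(z + 10)] / [2·(z + 10)] = -79(z + 8) / (2(z + 10)).
So |(-9z - 11)/(z + 10) − (61/2)| = 79|z + 8| / (2·|z + 10|).
Restrict delta ≤ 1. Then |z + 8| < 1 gives |z + 10| = |(z + 8) + 2| ≥ 2 − 1 = 1.
Hence |(-9z - 11)/(z + 10) − (61/2)| < 79|z + 8|/(2·1) = (79/2)|z + 8|, which is < eps once |z + 8| < (2/79)eps.
Take delta = min(1, (2/79)eps). Then 0 < |z + 8| < delta forces both bounds, so |(-9z - 11)/(z + 10) − (61/2)| < eps.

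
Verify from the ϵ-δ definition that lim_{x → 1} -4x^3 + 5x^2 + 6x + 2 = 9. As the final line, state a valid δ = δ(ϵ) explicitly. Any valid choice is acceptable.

δ = min(2, ϵ/46)

Let ϵ > 0. We want δ > 0 such that 0 < |x − 1| < δ implies |(-4x^3 + 5x^2 + 6x + 2) − 9| < ϵ.
(-4x^3 + 5x^2 + 6x + 2) − 9 = -4x^3 + 5x^2 + 6x - 7 = (x − 1)(-4x^2 + x + 7).
So |(-4x^3 + 5x^2 + 6x + 2) − 9| = |x − 1|·|-4x^2 + x + 7|.
Require δ ≤ 2. Then |x − 1| < 2 gives |x| < 3, and by the triangle inequality |-4x^2 + x + 7| ≤ 4·3^2 + 3 + 7 = 46.
Hence |(-4x^3 + 5x^2 + 6x + 2) − 9| ≤ 46|x − 1| < ϵ provided |x − 1| < ϵ/46.
Take δ = min(2, ϵ/46). Then 0 < |x − 1| < δ gives both |x − 1| < 2 and |x − 1| < ϵ/46, so |(-4x^3 + 5x^2 + 6x + 2) − 9| < ϵ.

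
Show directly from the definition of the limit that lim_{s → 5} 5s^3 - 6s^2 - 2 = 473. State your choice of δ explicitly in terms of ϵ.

δ = min(1, ϵ/389)

Suppose ϵ > 0. We want δ > 0 such that 0 < |s − 5| < δ implies |(5s^3 - 6s^2 - 2) − 473| < ϵ.
(5s^3 - 6s^2 - 2) − 473 = 5s^3 - 6s^2 - 475 = (s − 5)(5s^2 + 19s + 95).
So |(5s^3 - 6s^2 - 2) − 473| = |s − 5|·|5s^2 + 19s + 95|.
Assume first that |s − 5| < 1, so |s| < 6. Then |5s^2 + 19s + 95| ≤ 5·6^2 + 19·6 + 95 = 389.
Hence |(5s^3 - 6s^2 - 2) − 473| ≤ 389|s − 5| < ϵ provided |s − 5| < ϵ/389.
Choosing δ = min(1, ϵ/389) ensures both conditions, hence |(5s^3 - 6s^2 - 2) − 473| < ϵ.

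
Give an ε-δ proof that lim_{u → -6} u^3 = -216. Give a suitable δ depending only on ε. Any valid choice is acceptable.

Let ε > 0 be given. We seek δ > 0 with 0 < |u + 6| < δ ⇒ |u^3 + 216| < ε.
Factor: u^3 + 216 = (u + 6)(u^2 - 6u + 36), so |u^3 + 216| = |u + 6|·|u^2 - 6u + 36|.
Restrict δ ≤ 1. Then |u + 6| < 1 gives |u| < 7, so by the triangle inequality |u^2 - 6u + 36| ≤ 7^2 + 6·7 + 36 = 127.
Hence |u^3 + 216| ≤ 127|u + 6|, which is < ε once |u + 6| < ε/127.
Take δ = min(1, ε/127). If 0 < |u + 6| < δ then both bounds hold and |u^3 + 216| ≤ 127|u + 6| < 127·(ε/127) = ε.

δ = min(1, ε/127)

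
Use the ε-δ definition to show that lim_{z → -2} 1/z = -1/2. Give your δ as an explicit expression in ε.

Let ε > 0. We seek δ > 0 such that 0 < |z + 2| < δ implies |1/z + 1/2| < ε.
|1/z + 1/2| = |-2 − z|/(2·|z|) = |z + 2|/(2|z|).
Restrict δ ≤ 1. Then |z + 2| < 1 gives |z| > 1, so 2|z| > 2.
Then |1/z + 1/2| < |z + 2|/2, which is < ε when |z + 2| < 2ε.
Take δ = min(1, 2ε). Then 0 < |z + 2| < δ gives both |z + 2| < 1 and |z + 2| < 2ε, so |1/z + 1/2| < ε.

δ = min(1, 2ε)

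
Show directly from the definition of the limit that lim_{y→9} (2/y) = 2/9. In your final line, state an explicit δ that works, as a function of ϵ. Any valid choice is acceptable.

δ = min(9/2, (81/4)ϵ)

Let ϵ > 0 be given. We seek δ > 0 such that 0 < |y − 9| < δ implies |2/y − (2/9)| < ϵ.
|2/y − (2/9)| = 2·|9 − y|/(9·|y|) = 2|y − 9|/(9|y|).
Restrict δ ≤ 9/2. Then |y − 9| < 9/2 gives |y| > 9/2, so 9|y| > 81/2.
Then |2/y − (2/9)| < 2|y − 9|/(81/2), which is < ϵ when |y − 9| < (81/4)ϵ.
Take δ = min(9/2, (81/4)ϵ). Then 0 < |y − 9| < δ gives both |y − 9| < 9/2 and |y − 9| < (81/4)ϵ, so |2/y − (2/9)| < ϵ.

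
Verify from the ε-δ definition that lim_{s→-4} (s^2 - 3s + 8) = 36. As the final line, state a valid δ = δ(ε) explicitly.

Fix ε > 0. We want δ > 0 such that 0 < |s + 4| < δ implies |(s^2 - 3s + 8) − 36| < ε.
(s^2 - 3s + 8) − 36 = s^2 - 3s - 28 = (s + 4)(s - 7).
So |(s^2 - 3s + 8) − 36| = |s + 4|·|s - 7|.
Assume first that |s + 4| < 1, so |s| < 5. Then |s - 7| ≤ 5 + 7 = 12.
Hence |(s^2 - 3s + 8) − 36| ≤ 12|s + 4| < ε provided |s + 4| < ε/12.
Take δ = min(1, ε/12). Then 0 < |s + 4| < δ gives both |s + 4| < 1 and |s + 4| < ε/12, so |(s^2 - 3s + 8) − 36| < ε.

δ = min(1, ε/12)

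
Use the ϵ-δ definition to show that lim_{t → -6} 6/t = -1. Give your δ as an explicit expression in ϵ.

Suppose ϵ > 0. We seek δ > 0 such that 0 < |t + 6| < δ implies |6/t + 1| < ϵ.
|6/t + 1| = 6·|-6 − t|/(6·|t|) = 6|t + 6|/(6|t|).
Restrict δ ≤ 3. Then |t + 6| < 3 gives |t| > 3, so 6|t| > 18.
Then |6/t + 1| < 6|t + 6|/18, which is < ϵ when |t + 6| < 3ϵ.
Take δ = min(3, 3ϵ). Then 0 < |t + 6| < δ gives both |t + 6| < 3 and |t + 6| < 3ϵ, so |6/t + 1| < ϵ.

δ = min(3, 3ϵ)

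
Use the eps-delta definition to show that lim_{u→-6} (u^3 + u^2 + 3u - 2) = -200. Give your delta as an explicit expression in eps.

Suppose eps > 0. We want delta > 0 such that 0 < |u + 6| < delta implies |(u^3 + u^2 + 3u - 2) + 200| < eps.
(u^3 + u^2 + 3u - 2) + 200 = u^3 + u^2 + 3u + 198 = (u + 6)(u^2 - 5u + 33).
So |(u^3 + u^2 + 3u - 2) + 200| = |u + 6|·|u^2 - 5u + 33|.
Assume first that |u + 6| < 1, so |u| < 7. Then |u^2 - 5u + 33| ≤ 7^2 + 5·7 + 33 = 117.
Hence |(u^3 + u^2 + 3u - 2) + 200| ≤ 117|u + 6| < eps provided |u + 6| < eps/117.
Take delta = min(1, eps/117). Then 0 < |u + 6| < delta gives both |u + 6| < 1 and |u + 6| < eps/117, so |(u^3 + u^2 + 3u - 2) + 200| < eps.

delta = min(1, eps/117)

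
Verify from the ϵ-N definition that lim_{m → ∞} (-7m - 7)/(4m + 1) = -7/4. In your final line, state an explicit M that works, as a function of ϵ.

Let ϵ > 0 be given. For m ≥ 1, |(-7m - 7)/(4m + 1) + 7/4| = |-21|/(4(4m + 1)) = 21/(4(4m + 1)).
Since 4m + 1 ≥ 4m for m ≥ 1, this is ≤ 21/(4·4m) = (21/16)/m.
So |(-7m - 7)/(4m + 1) + 7/4| < ϵ whenever m > (21/16)/ϵ.
Take M = (21/16)/ϵ. If m > M then |(-7m - 7)/(4m + 1) + 7/4| ≤ (21/16)/m < ϵ.

M = (21/16)/ϵ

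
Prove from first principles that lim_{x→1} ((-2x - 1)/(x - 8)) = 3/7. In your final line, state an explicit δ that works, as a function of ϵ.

δ = min(7/2, (49/34)ϵ)

Let ϵ > 0 be given. We want δ > 0 with 0 < |x − 1| < δ ⇒ |(-2x - 1)/(x - 8) − (3/7)| < ϵ.
Combining over a common denominator, (-2x - 1)/(x - 8) − (3/7) = [(-2x - 1)·(-7) − (-3)·(x - 8)] / [(-7)·(x - 8)] = 17(x − 1) / ((-7)(x - 8)).
So |(-2x - 1)/(x - 8) − (3/7)| = 17|x − 1| / (7·|x − 8|).
Require δ ≤ 7/2, so |x − 8| ≥ |-7| − |x − 1| > 7 − 7/2 = 7/2.
Hence |(-2x - 1)/(x - 8) − (3/7)| < 17|x − 1|/(7·(7/2)) = (34/49)|x − 1|, which is < ϵ once |x − 1| < (49/34)ϵ.
Take δ = min(7/2, (49/34)ϵ). Then 0 < |x − 1| < δ forces both bounds, so |(-2x - 1)/(x - 8) − (3/7)| < ϵ.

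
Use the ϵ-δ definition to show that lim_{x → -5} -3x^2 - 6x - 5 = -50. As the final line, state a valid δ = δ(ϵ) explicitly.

δ = min(1, ϵ/27)

Fix ϵ > 0. We want δ > 0 such that 0 < |x + 5| < δ implies |(-3x^2 - 6x - 5) + 50| < ϵ.
(-3x^2 - 6x - 5) + 50 = -3x^2 - 6x + 45 = (x + 5)(-3x + 9).
So |(-3x^2 - 6x - 5) + 50| = |x + 5|·|-3x + 9|.
Require δ ≤ 1. Then |x + 5| < 1 gives |x| < 6, and by the triangle inequality |-3x + 9| ≤ 3·6 + 9 = 27.
Hence |(-3x^2 - 6x - 5) + 50| ≤ 27|x + 5| < ϵ provided |x + 5| < ϵ/27.
Choosing δ = min(1, ϵ/27) ensures both conditions, hence |(-3x^2 - 6x - 5) + 50| < ϵ.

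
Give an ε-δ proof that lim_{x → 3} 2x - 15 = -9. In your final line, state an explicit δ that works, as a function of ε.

δ = ε/2

Suppose ε > 0. We need δ > 0 so that 0 < |x − 3| < δ implies |(2x - 15) + 9| < ε.
|(2x - 15) + 9| = |2x - 6| = 2|x − 3|.
Thus it suffices that |x − 3| < ε/2.
Take δ = ε/2. If 0 < |x − 3| < δ then |(2x - 15) + 9| = 2|x − 3| < 2·(ε/2) = ε.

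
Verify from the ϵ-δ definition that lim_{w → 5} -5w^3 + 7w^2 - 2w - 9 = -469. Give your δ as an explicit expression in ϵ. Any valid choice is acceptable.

δ = min(1, ϵ/380)

Suppose ϵ > 0. We want δ > 0 such that 0 < |w − 5| < δ implies |(-5w^3 + 7w^2 - 2w - 9) + 469| < ϵ.
(-5w^3 + 7w^2 - 2w - 9) + 469 = -5w^3 + 7w^2 - 2w + 460 = (w − 5)(-5w^2 - 18w - 92).
So |(-5w^3 + 7w^2 - 2w - 9) + 469| = |w − 5|·|-5w^2 - 18w - 92|.
Require δ ≤ 1. Then |w − 5| < 1 gives |w| < 6, and by the triangle inequality |-5w^2 - 18w - 92| ≤ 5·6^2 + 18·6 + 92 = 380.
Hence |(-5w^3 + 7w^2 - 2w - 9) + 469| ≤ 380|w − 5| < ϵ provided |w − 5| < ϵ/380.
Take δ = min(1, ϵ/380). Then 0 < |w − 5| < δ gives both |w − 5| < 1 and |w − 5| < ϵ/380, so |(-5w^3 + 7w^2 - 2w - 9) + 469| < ϵ.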